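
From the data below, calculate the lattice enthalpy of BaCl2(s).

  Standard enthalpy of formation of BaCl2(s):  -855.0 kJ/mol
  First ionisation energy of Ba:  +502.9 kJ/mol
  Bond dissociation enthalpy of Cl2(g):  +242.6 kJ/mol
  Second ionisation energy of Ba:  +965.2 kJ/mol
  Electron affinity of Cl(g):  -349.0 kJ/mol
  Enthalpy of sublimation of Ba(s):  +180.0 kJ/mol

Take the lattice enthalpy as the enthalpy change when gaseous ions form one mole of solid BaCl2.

U = -2047.7 kJ/mol

ΔHf° = 1·ΔHsub + 1·(ΣIE) + 1·D(Cl2) + 2·EA + U
-855.0 = 1·(+180.0) + 1·(+1468.1) + 1·(+242.6) + 2·(-349.0) + U
U = -855.0 − (+1192.7) = -2047.7 kJ/mol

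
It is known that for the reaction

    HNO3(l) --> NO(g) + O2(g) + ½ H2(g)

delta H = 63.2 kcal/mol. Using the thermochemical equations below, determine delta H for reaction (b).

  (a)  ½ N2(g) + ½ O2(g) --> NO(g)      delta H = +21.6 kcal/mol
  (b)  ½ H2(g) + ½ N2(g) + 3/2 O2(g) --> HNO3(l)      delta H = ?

delta H = -41.6 kcal/mol

(a) as written (NO(g) already on the product side): +21.6 kcal/mol
(b) reversed (HNO3(l) must end up as a reactant): contributes −x
+63.2 = (+21.6) − x
x = (+63.2 − (+21.6)) / (-1) = -41.6 kcal/mol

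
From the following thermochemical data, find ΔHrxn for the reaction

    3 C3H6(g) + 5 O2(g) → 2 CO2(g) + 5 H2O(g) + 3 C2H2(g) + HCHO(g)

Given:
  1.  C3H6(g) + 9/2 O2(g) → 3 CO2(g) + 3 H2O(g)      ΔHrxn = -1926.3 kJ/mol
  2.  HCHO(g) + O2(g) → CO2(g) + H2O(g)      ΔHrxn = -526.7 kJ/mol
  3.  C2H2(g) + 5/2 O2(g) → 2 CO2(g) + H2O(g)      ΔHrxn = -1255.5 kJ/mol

eq. 1 × 3: (3)·(-1926.3) = -5778.9 kJ/mol
eq. 2 reversed: +526.7 kJ/mol
eq. 3 reversed and × 3: (-3)·(-1255.5) = +3766.5 kJ/mol
ΔHrxn = (3)·(-1926.3) + (-1)·(-526.7) + (-3)·(-1255.5) = -1485.7 kJ/mol

ΔHrxn = -1485.7 kJ/mol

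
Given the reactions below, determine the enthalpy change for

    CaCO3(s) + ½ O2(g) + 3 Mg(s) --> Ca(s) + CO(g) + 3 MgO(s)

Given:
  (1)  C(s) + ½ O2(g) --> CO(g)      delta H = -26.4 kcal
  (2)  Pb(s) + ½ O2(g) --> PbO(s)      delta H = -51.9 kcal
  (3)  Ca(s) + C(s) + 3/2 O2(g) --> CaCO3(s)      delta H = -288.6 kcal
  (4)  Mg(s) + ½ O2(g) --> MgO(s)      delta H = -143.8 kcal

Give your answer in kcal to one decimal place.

(1) as written: -26.4 kcal
(2): not needed.
(3) reversed: +288.6 kcal
(4) × 3: (3)·(-143.8) = -431.4 kcal
delta H = (1)·(-26.4) + (-1)·(-288.6) + (3)·(-143.8) = -169.2 kcal

delta H = -169.2 kcal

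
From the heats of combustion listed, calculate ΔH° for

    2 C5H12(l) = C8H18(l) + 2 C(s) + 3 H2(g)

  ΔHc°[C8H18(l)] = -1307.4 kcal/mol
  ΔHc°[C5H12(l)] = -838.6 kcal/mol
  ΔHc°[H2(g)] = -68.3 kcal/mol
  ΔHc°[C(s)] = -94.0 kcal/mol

ΔH° = 23.1 kcal/mol

With combustion enthalpies, reactants minus products:
= [2·(-838.6)] − [1·(-1307.4) + 2·(-94.0) + 3·(-68.3)]
= 23.1 kcal/mol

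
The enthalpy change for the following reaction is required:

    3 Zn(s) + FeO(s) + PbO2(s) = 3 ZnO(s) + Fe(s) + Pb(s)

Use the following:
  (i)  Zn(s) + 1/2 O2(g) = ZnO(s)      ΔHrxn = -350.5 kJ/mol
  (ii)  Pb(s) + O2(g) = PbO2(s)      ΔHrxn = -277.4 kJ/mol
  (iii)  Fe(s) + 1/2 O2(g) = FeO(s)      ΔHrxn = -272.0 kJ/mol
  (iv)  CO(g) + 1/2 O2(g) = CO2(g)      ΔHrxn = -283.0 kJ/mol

(i) × 3: (3)·(-350.5) = -1051.5 kJ/mol
(ii) reversed: +277.4 kJ/mol
(iii) reversed: +272.0 kJ/mol
(iv): not needed.
By Hess's law, ΔHrxn = (-1051.5) + (+277.4) + (+272.0) = -502.1 kJ/mol

ΔHrxn = -502.1 kJ/mol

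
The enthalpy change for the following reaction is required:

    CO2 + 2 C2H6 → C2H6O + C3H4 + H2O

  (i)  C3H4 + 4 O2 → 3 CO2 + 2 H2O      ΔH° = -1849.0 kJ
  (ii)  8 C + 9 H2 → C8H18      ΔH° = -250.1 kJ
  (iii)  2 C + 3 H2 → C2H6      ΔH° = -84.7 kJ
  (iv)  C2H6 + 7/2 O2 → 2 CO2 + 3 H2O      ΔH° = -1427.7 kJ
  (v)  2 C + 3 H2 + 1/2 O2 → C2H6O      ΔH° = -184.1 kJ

(i) reversed (reverse to put C3H4 on the product side): +1849.0 kJ
(ii): not needed (C8H18 appears nowhere else).
(iii) reversed: +84.7 kJ
(iv) as written: -1427.7 kJ
(v) as written (C2H6O already on the product side): -184.1 kJ
ΔH° = (-1)·(-1849.0) + (-1)·(-84.7) + (1)·(-1427.7) + (1)·(-184.1) = 321.9 kJ

ΔH° = 321.9 kJ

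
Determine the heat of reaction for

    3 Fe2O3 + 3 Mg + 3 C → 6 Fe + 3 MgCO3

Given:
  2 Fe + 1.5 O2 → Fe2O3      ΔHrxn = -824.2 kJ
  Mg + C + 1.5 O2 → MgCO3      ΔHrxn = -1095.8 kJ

equation 1 reversed and × 3 (Fe2O3 must end up as a reactant; scale by 3 for the 3 Fe2O3): (-3)·(-824.2) = +2472.6 kJ
equation 2 × 3 (scale by 3 for the 3 MgCO3): (3)·(-1095.8) = -3287.4 kJ
ΔHrxn = (-3)·(-824.2) + (3)·(-1095.8) = -814.8 kJ

ΔHrxn = -814.8 kJ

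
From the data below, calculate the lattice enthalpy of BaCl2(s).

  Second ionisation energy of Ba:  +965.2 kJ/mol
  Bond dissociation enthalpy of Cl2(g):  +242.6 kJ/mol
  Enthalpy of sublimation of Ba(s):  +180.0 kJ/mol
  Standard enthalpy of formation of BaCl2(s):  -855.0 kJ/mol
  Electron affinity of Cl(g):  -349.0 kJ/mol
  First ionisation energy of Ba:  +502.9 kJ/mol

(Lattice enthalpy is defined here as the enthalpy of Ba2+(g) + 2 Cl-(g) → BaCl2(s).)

U = -2047.7 kJ/mol

ΔHf° = 1·ΔHsub + 1·(ΣIE) + 1·D(Cl2) + 2·EA + U
-855.0 = 1·(+180.0) + 1·(+1468.1) + 1·(+242.6) + 2·(-349.0) + U
U = -855.0 − (+1192.7) = -2047.7 kJ/mol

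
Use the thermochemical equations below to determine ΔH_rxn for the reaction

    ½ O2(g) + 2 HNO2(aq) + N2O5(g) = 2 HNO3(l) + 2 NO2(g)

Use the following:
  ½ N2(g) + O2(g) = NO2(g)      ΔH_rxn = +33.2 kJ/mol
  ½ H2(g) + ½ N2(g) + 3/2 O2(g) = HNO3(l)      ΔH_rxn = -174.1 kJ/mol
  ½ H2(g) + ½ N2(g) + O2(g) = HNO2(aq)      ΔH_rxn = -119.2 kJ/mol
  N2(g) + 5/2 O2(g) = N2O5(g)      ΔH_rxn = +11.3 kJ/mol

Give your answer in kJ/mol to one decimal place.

equation 1 × 2: (2)·(+33.2) = +66.4 kJ/mol
equation 2 × 2: (2)·(-174.1) = -348.2 kJ/mol
equation 3 reversed and × 2: (-2)·(-119.2) = +238.4 kJ/mol
equation 4 reversed: -11.3 kJ/mol
ΔH_rxn = (+66.4) + (-348.2) + (+238.4) + (-11.3) = -54.7 kJ/mol

ΔH_rxn = -54.7 kJ/mol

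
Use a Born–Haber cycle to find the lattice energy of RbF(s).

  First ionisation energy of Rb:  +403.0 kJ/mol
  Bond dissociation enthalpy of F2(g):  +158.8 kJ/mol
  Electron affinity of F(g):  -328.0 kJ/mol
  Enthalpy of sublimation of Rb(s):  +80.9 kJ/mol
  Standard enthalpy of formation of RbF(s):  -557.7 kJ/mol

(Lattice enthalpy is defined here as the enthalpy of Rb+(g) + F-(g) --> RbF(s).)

ΔHf° = 1·ΔHsub + 1·(ΣIE) + 1/2·D(F2) + 1·EA + U
-557.7 = 1·(+80.9) + 1·(+403.0) + 1/2·(+158.8) + 1·(-328.0) + U
U = -557.7 − (+235.3) = -793.0 kJ/mol

U = -793.0 kJ/mol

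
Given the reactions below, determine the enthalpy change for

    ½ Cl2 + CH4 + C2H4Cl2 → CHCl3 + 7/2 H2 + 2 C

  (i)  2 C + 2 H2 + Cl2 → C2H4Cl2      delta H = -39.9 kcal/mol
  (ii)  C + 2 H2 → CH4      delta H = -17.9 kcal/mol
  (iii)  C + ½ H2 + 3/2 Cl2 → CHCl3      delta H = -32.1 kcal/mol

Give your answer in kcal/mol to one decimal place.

(i) reversed (C2H4Cl2 must end up as a reactant): +39.9 kcal/mol
(ii) reversed (reverse to put CH4 on the reactant side): +17.9 kcal/mol
(iii) as written (CHCl3 already on the product side): -32.1 kcal/mol
Combining the equations, delta H = (-1)·(-39.9) + (-1)·(-17.9) + (1)·(-32.1) = 25.7 kcal/mol

delta H = 25.7 kcal/mol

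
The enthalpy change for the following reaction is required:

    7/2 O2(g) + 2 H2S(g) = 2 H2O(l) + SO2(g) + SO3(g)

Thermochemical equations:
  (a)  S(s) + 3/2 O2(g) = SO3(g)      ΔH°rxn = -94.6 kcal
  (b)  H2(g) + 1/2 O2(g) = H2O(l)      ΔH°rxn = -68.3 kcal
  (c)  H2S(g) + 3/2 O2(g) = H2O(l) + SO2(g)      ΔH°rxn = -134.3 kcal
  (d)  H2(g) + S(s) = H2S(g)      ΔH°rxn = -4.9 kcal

ΔH°rxn = -292.3 kcal

(a) as written (SO3(g) already on the product side): -94.6 kcal
(b) as written: -68.3 kcal
(c) as written (SO2(g) already on the product side): -134.3 kcal
(d) reversed: +4.9 kcal
By Hess's law, ΔH°rxn = (1)·(-94.6) + (1)·(-68.3) + (1)·(-134.3) + (-1)·(-4.9) = -292.3 kcal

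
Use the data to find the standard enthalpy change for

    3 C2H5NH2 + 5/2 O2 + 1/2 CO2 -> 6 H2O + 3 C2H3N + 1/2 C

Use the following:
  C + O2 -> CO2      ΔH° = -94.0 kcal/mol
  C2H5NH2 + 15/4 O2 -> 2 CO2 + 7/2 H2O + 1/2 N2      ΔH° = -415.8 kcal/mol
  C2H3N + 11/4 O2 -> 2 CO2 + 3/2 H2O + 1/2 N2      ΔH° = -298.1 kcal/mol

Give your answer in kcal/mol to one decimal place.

ΔH° = -306.1 kcal/mol

equation 1 reversed and × 1/2: (-1/2)·(-94.0) = +47.0 kcal/mol
equation 2 × 3: (3)·(-415.8) = -1247.4 kcal/mol
equation 3 reversed and × 3: (-3)·(-298.1) = +894.3 kcal/mol
ΔH° = (-1/2)·(-94.0) + (3)·(-415.8) + (-3)·(-298.1) = -306.1 kcal/mol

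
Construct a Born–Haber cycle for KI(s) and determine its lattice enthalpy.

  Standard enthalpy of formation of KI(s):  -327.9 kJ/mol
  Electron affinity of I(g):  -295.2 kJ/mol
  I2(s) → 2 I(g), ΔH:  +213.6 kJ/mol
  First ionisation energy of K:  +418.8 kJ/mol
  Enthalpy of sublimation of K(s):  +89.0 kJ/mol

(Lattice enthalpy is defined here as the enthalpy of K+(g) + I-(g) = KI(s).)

U = -647.3 kJ/mol

ΔHf° = 1·ΔHsub + 1·(ΣIE) + 1/2·D(I2) + 1·EA + U
-327.9 = 1·(+89.0) + 1·(+418.8) + 1/2·(+213.6) + 1·(-295.2) + U
U = -327.9 − (+319.4) = -647.3 kJ/mol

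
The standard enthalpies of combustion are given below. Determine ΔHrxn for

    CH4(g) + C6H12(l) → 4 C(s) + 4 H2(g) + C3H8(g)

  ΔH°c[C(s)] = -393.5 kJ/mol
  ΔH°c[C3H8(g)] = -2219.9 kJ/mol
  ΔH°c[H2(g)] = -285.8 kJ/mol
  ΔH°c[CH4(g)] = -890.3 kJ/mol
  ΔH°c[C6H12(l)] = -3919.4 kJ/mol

With combustion enthalpies, reactants minus products:
= [1·(-890.3) + 1·(-3919.4)] − [4·(-393.5) + 4·(-285.8) + 1·(-2219.9)]
= 127.4 kJ/mol

ΔHrxn = 127.4 kJ/mol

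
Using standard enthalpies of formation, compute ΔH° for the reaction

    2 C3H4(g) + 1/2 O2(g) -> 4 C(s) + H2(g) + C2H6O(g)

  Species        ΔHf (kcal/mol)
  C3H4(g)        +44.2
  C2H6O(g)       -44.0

Products: 4·(+0.0) + 1·(+0.0) + 1·(-44.0) = -44.0
Reactants: 2·(+44.2) + 1/2·(+0.0) = +88.4
ΔH° = (-44.0) − (+88.4) = -132.4 kcal/mol

ΔH° = -132.4 kcal/mol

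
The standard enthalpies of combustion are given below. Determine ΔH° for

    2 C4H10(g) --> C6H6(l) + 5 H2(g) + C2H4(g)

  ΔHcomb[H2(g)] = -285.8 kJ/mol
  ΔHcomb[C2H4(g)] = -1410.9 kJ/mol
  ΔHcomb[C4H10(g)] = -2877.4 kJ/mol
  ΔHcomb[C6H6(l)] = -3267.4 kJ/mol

Using ΔH = Σ nΔHc°(reactants) − Σ nΔHc°(products):
= [2·(-2877.4)] − [1·(-3267.4) + 5·(-285.8) + 1·(-1410.9)]
= 352.5 kJ/mol

ΔH° = 352.5 kJ/mol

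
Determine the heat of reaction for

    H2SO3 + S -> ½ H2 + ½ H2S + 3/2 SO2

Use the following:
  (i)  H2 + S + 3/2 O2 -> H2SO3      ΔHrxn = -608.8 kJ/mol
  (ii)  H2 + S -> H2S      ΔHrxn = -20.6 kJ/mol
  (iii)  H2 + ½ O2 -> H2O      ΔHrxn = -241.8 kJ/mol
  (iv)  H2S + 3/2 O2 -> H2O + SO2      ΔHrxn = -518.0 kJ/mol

(i) reversed (H2SO3 must end up as a reactant): +608.8 kJ/mol
(ii) × 2: (2)·(-20.6) = -41.2 kJ/mol
(iii) reversed and × 3/2: (-3/2)·(-241.8) = +362.7 kJ/mol
(iv) × 3/2 (×3/2 to match 3/2 SO2 in the target): (3/2)·(-518.0) = -777.0 kJ/mol
Summing the manipulated equations, ΔHrxn = (+608.8) + (-41.2) + (+362.7) + (-777.0) = 153.3 kJ/mol

ΔHrxn = 153.3 kJ/mol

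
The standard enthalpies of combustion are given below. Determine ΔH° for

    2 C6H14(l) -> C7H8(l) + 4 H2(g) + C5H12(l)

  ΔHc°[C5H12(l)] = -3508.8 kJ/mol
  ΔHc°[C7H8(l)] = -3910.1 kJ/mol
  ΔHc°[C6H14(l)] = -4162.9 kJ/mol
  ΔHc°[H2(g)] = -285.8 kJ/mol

ΔH° = 236.3 kJ/mol

With combustion enthalpies, reactants minus products:
= [2·(-4162.9)] − [1·(-3910.1) + 4·(-285.8) + 1·(-3508.8)]
= 236.3 kJ/mol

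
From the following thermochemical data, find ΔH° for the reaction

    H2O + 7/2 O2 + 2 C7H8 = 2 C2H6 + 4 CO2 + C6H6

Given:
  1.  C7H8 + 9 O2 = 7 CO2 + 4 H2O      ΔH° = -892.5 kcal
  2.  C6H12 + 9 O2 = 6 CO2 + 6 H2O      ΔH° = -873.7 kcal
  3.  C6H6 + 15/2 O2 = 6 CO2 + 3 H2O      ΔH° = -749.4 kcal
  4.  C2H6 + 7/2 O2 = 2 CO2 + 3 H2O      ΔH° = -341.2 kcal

eq. 1 × 2: (2)·(-892.5) = -1785.0 kcal
eq. 2: not needed.
eq. 3 reversed: +749.4 kcal
eq. 4 reversed and × 2: (-2)·(-341.2) = +682.4 kcal
ΔH° = (2)·(-892.5) + (-1)·(-749.4) + (-2)·(-341.2) = -353.2 kcal

ΔH° = -353.2 kcal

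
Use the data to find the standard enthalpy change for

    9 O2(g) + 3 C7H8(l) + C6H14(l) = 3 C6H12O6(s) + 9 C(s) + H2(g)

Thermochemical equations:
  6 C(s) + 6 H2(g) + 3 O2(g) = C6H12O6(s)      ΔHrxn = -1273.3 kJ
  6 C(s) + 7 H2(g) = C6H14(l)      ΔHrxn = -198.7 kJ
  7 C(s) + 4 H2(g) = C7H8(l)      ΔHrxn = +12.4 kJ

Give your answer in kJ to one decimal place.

equation 1 × 3: (3)·(-1273.3) = -3819.9 kJ
equation 2 reversed: +198.7 kJ
equation 3 reversed and × 3: (-3)·(+12.4) = -37.2 kJ
Summing the manipulated equations, ΔHrxn = (3)·(-1273.3) + (-1)·(-198.7) + (-3)·(+12.4) = -3658.4 kJ

ΔHrxn = -3658.4 kJ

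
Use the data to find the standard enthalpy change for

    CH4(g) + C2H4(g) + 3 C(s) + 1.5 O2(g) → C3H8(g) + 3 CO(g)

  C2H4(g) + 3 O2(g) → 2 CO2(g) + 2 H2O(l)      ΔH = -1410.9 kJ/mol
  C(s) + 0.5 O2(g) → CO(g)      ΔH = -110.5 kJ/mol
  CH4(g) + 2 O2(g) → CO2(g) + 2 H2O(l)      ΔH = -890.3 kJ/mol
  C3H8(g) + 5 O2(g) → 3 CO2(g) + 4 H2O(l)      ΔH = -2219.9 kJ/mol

equation 1 as written (C2H4(g) already on the reactant side): -1410.9 kJ/mol
equation 2 × 3 (scale by 3 for the 3 CO(g)): (3)·(-110.5) = -331.5 kJ/mol
equation 3 as written (CH4(g) already on the reactant side): -890.3 kJ/mol
equation 4 reversed (reverse to put C3H8(g) on the product side): +2219.9 kJ/mol
Combining the equations, ΔH = (-1410.9) + (-331.5) + (-890.3) + (+2219.9) = -412.8 kJ/mol

ΔH = -412.8 kJ/mol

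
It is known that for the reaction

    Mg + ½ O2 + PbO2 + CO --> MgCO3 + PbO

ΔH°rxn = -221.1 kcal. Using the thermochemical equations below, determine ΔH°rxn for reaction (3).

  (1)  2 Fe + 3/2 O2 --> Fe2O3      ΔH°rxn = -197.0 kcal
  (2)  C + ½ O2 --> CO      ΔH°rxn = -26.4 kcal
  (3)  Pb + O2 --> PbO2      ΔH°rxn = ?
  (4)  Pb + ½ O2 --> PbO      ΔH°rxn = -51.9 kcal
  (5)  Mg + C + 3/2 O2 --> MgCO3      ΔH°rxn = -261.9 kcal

ΔH°rxn = -66.3 kcal

(1): not needed.
(2) reversed: +26.4 kcal
(3) reversed: contributes −x
(4) as written: -51.9 kcal
(5) as written: -261.9 kcal
-221.1 = (+26.4) + (-51.9) + (-261.9) − x
x = (-221.1 − (-287.4)) / (-1) = -66.3 kcal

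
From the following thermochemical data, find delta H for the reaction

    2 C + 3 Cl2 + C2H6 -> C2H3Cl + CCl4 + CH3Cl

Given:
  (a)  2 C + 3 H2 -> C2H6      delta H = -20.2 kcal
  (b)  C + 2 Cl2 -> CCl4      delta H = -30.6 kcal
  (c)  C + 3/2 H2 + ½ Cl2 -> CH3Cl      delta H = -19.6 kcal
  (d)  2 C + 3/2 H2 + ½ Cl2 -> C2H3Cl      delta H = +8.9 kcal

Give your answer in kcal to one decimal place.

(a) reversed: +20.2 kcal
(b) as written: -30.6 kcal
(c) as written: -19.6 kcal
(d) as written: +8.9 kcal
Combining the equations, delta H = (+20.2) + (-30.6) + (-19.6) + (+8.9) = -21.1 kcal

delta H = -21.1 kcal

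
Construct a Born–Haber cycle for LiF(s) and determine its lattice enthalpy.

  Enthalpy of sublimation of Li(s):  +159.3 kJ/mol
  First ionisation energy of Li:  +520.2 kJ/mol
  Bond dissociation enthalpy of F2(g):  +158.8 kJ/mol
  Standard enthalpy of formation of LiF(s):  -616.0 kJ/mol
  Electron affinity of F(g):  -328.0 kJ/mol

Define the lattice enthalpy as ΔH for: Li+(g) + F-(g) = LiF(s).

U = -1046.9 kJ/mol

ΔHf° = 1·ΔHsub + 1·(ΣIE) + 1/2·D(F2) + 1·EA + U
-616.0 = 1·(+159.3) + 1·(+520.2) + 1/2·(+158.8) + 1·(-328.0) + U
U = -616.0 − (+430.9) = -1046.9 kJ/mol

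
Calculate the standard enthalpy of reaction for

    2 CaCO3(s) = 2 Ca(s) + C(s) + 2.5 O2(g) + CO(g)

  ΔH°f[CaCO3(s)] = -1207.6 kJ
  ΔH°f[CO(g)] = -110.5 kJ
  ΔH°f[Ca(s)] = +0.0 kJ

Products: 2·(+0.0) + 1·(+0.0) + 5/2·(+0.0) + 1·(-110.5) = -110.5
Reactants: 2·(-1207.6) = -2415.2
ΔH°rxn = (-110.5) − (-2415.2) = 2304.7 kJ

ΔH°rxn = 2304.7 kJ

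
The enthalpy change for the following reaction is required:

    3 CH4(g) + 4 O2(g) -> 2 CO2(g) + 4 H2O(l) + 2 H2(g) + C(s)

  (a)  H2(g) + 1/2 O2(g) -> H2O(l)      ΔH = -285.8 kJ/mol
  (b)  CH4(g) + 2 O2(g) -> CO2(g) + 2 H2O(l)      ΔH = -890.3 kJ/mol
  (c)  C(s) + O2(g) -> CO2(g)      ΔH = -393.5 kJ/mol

ΔH = -1705.8 kJ/mol

(a) reversed and × 2: (-2)·(-285.8) = +571.6 kJ/mol
(b) × 3: (3)·(-890.3) = -2670.9 kJ/mol
(c) reversed: +393.5 kJ/mol
ΔH = (+571.6) + (-2670.9) + (+393.5) = -1705.8 kJ/mol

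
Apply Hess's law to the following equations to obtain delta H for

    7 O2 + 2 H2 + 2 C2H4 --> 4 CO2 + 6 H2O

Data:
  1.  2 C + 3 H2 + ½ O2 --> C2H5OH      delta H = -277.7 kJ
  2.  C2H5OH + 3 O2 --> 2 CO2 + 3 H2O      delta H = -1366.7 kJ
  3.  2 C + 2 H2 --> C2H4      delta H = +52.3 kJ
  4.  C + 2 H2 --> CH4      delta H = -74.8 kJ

delta H = -3393.4 kJ

eq. 1 × 2: (2)·(-277.7) = -555.4 kJ
eq. 2 × 2 (scale by 2 for the 4 CO2): (2)·(-1366.7) = -2733.4 kJ
eq. 3 reversed and × 2 (C2H4 must end up as a reactant; ×2 to match 2 C2H4 in the target): (-2)·(+52.3) = -104.6 kJ
eq. 4: not needed (CH4 appears nowhere else).
Summing the manipulated equations, delta H = (-555.4) + (-2733.4) + (-104.6) = -3393.4 kJ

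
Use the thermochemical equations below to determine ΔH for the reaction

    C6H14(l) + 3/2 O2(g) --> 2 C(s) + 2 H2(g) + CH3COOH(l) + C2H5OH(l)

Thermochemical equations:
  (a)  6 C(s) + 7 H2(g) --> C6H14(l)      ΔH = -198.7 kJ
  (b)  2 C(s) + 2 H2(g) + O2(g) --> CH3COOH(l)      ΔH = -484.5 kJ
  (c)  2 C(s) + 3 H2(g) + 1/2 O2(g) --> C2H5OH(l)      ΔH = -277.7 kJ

ΔH = -563.5 kJ

(a) reversed: +198.7 kJ
(b) as written: -484.5 kJ
(c) as written: -277.7 kJ
Summing the manipulated equations, ΔH = (+198.7) + (-484.5) + (-277.7) = -563.5 kJ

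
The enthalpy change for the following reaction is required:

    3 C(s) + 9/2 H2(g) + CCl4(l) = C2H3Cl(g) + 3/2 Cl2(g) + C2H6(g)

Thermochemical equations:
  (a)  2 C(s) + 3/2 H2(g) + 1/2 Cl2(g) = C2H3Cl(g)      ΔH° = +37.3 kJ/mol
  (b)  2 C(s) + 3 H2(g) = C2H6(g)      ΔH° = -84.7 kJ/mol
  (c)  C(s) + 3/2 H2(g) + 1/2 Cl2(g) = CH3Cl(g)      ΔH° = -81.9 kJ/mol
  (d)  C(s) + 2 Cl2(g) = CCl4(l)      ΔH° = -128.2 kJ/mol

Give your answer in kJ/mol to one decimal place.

ΔH° = 80.8 kJ/mol

(a) as written: +37.3 kJ/mol
(b) as written: -84.7 kJ/mol
(c): not needed.
(d) reversed: +128.2 kJ/mol
Combining the equations, ΔH° = (+37.3) + (-84.7) + (+128.2) = 80.8 kJ/mol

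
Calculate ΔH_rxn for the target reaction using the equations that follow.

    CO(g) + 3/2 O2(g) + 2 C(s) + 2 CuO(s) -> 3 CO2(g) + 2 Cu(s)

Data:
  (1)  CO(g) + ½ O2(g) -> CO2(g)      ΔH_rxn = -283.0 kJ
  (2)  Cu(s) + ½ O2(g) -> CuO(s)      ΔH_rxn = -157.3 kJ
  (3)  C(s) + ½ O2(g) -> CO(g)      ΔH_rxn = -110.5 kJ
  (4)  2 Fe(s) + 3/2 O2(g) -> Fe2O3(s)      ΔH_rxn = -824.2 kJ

(1) × 3: (3)·(-283.0) = -849.0 kJ
(2) reversed and × 2: (-2)·(-157.3) = +314.6 kJ
(3) × 2: (2)·(-110.5) = -221.0 kJ
(4): not needed.
Combining the equations, ΔH_rxn = (-849.0) + (+314.6) + (-221.0) = -755.4 kJ

ΔH_rxn = -755.4 kJ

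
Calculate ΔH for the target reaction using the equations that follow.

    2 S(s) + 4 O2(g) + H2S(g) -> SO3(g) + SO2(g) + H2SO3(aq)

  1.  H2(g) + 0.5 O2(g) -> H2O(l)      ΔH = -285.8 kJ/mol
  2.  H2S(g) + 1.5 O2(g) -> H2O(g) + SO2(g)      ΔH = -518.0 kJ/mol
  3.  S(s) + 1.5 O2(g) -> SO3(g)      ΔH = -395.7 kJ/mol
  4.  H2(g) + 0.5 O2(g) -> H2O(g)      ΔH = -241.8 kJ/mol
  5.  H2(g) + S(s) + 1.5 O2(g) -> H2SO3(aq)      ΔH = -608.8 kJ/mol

ΔH = -1280.7 kJ/mol

eq. 1: not needed (H2O(l) appears nowhere else).
eq. 2 as written (H2S(g) already on the reactant side): -518.0 kJ/mol
eq. 3 as written (SO3(g) already on the product side): -395.7 kJ/mol
eq. 4 reversed: +241.8 kJ/mol
eq. 5 as written (H2SO3(aq) already on the product side): -608.8 kJ/mol
Summing the manipulated equations, ΔH = (1)·(-518.0) + (1)·(-395.7) + (-1)·(-241.8) + (1)·(-608.8) = -1280.7 kJ/mol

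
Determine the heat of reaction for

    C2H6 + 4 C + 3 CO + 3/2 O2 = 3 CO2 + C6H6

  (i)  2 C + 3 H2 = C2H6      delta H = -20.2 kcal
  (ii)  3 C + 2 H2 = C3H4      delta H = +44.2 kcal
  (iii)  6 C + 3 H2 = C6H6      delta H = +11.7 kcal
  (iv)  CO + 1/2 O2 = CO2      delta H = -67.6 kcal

delta H = -170.9 kcal

(i) reversed (C2H6 must end up as a reactant): +20.2 kcal
(ii): not needed (C3H4 appears nowhere else).
(iii) as written (C6H6 already on the product side): +11.7 kcal
(iv) × 3 (×3 to match 3 CO in the target): (3)·(-67.6) = -202.8 kcal
Summing the manipulated equations, delta H = (+20.2) + (+11.7) + (-202.8) = -170.9 kcal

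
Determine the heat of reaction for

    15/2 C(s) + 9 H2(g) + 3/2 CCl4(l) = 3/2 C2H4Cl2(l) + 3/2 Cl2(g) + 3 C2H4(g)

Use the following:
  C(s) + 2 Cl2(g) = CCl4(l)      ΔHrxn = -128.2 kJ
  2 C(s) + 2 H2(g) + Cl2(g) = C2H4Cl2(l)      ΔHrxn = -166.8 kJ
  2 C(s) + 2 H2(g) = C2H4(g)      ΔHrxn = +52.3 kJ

ΔHrxn = 99.0 kJ

equation 1 reversed and × 3/2: (-3/2)·(-128.2) = +192.3 kJ
equation 2 × 3/2: (3/2)·(-166.8) = -250.2 kJ
equation 3 × 3: (3)·(+52.3) = +156.9 kJ
ΔHrxn = (+192.3) + (-250.2) + (+156.9) = 99.0 kJ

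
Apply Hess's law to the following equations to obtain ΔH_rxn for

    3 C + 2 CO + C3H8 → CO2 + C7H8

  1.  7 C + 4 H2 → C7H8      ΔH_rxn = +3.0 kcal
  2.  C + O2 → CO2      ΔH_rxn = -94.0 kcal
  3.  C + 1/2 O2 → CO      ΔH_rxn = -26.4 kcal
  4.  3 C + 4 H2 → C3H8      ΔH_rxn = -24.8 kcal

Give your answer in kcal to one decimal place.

eq. 1 as written: +3.0 kcal
eq. 2 as written: -94.0 kcal
eq. 3 reversed and × 2: (-2)·(-26.4) = +52.8 kcal
eq. 4 reversed: +24.8 kcal
By Hess's law, ΔH_rxn = (1)·(+3.0) + (1)·(-94.0) + (-2)·(-26.4) + (-1)·(-24.8) = -13.4 kcal

ΔH_rxn = -13.4 kcal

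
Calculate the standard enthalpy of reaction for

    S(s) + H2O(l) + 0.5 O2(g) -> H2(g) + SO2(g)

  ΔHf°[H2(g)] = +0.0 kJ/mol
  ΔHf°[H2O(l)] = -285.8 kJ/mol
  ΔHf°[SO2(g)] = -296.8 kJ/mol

ΔHrxn = -11.0 kJ/mol

ΔH°rxn = Σ nΔHf°(products) − Σ nΔHf°(reactants).
Products: 1·(+0.0) + 1·(-296.8) = -296.8
Reactants: 1·(+0.0) + 1·(-285.8) + 1/2·(+0.0) = -285.8
ΔHrxn = (-296.8) − (-285.8) = -11.0 kJ/mol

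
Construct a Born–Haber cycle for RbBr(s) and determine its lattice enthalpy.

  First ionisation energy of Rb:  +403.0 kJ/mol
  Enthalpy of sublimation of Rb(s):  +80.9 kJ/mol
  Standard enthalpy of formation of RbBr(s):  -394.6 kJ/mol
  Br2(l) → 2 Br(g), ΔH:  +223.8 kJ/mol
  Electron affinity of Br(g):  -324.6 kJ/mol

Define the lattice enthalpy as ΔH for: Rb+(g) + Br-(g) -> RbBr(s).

U = -665.8 kJ/mol

ΔHf° = 1·ΔHsub + 1·(ΣIE) + 1/2·D(Br2) + 1·EA + U
-394.6 = 1·(+80.9) + 1·(+403.0) + 1/2·(+223.8) + 1·(-324.6) + U
U = -394.6 − (+271.2) = -665.8 kJ/mol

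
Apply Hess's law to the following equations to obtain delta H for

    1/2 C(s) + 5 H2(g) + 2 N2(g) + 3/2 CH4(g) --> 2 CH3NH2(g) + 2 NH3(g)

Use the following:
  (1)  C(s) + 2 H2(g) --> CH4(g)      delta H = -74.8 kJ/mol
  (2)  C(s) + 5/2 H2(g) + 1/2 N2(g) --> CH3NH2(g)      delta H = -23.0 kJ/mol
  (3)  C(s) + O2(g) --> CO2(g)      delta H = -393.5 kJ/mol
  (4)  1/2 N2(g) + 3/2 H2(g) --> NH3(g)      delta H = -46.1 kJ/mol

(1) reversed and × 3/2: (-3/2)·(-74.8) = +112.2 kJ/mol
(2) × 2: (2)·(-23.0) = -46.0 kJ/mol
(3): not needed.
(4) × 2: (2)·(-46.1) = -92.2 kJ/mol
Since enthalpy is a state function, delta H = (+112.2) + (-46.0) + (-92.2) = -26.0 kJ/mol

delta H = -26.0 kJ/mol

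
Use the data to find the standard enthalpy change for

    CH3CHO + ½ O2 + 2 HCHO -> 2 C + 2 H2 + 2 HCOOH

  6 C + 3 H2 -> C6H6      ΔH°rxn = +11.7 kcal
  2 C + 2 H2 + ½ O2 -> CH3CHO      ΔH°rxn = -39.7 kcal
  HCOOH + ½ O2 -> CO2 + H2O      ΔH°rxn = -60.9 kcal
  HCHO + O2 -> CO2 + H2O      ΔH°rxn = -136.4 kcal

ΔH°rxn = -111.3 kcal

equation 1: not needed.
equation 2 reversed: +39.7 kcal
equation 3 reversed and × 2: (-2)·(-60.9) = +121.8 kcal
equation 4 × 2: (2)·(-136.4) = -272.8 kcal
By Hess's law, ΔH°rxn = (-1)·(-39.7) + (-2)·(-60.9) + (2)·(-136.4) = -111.3 kcal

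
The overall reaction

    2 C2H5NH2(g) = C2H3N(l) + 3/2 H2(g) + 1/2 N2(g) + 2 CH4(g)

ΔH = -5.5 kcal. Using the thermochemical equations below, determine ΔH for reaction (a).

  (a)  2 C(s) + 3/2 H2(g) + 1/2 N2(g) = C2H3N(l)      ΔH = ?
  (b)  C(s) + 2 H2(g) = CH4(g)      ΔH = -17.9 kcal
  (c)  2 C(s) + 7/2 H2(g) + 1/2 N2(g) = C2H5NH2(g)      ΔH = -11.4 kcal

ΔH = 7.5 kcal

(a) as written: contributes x
(b) × 2: (2)·(-17.9) = -35.8 kcal
(c) reversed and × 2: (-2)·(-11.4) = +22.8 kcal
-5.5 = (-35.8) + (+22.8) + x
x = (-5.5 − (-13.0)) / (1) = 7.5 kcal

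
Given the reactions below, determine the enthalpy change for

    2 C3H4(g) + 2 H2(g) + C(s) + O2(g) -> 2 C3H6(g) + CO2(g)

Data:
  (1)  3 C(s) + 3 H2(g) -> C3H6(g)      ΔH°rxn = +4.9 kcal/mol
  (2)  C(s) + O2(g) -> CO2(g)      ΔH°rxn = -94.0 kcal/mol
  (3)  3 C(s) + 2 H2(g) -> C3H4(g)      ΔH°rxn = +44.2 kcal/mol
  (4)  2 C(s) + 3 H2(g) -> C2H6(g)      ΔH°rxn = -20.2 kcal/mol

(1) × 2 (×2 to match 2 C3H6(g) in the target): (2)·(+4.9) = +9.8 kcal/mol
(2) as written (CO2(g) already on the product side): -94.0 kcal/mol
(3) reversed and × 2 (C3H4(g) must end up as a reactant; ×2 to match 2 C3H4(g) in the target): (-2)·(+44.2) = -88.4 kcal/mol
(4): not needed (C2H6(g) appears nowhere else).
ΔH°rxn = (2)·(+4.9) + (1)·(-94.0) + (-2)·(+44.2) = -172.6 kcal/mol

ΔH°rxn = -172.6 kcal/mol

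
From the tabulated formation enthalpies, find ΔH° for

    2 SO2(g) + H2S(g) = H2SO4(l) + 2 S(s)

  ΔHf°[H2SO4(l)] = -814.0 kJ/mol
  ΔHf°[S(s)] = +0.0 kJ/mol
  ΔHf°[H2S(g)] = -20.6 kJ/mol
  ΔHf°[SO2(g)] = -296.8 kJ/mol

ΔH° = -199.8 kJ/mol

Products: 1·(-814.0) + 2·(+0.0) = -814.0
Reactants: 2·(-296.8) + 1·(-20.6) = -614.2
ΔH° = (-814.0) − (-614.2) = -199.8 kJ/mol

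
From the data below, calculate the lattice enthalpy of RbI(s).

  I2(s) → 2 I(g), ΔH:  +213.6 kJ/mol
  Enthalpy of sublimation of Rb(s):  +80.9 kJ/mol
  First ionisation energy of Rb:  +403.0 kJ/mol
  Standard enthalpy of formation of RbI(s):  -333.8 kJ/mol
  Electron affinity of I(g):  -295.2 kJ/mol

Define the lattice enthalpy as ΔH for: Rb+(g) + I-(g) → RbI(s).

ΔHf° = 1·ΔHsub + 1·(ΣIE) + 1/2·D(I2) + 1·EA + U
-333.8 = 1·(+80.9) + 1·(+403.0) + 1/2·(+213.6) + 1·(-295.2) + U
U = -333.8 − (+295.5) = -629.3 kJ/mol

U = -629.3 kJ/mol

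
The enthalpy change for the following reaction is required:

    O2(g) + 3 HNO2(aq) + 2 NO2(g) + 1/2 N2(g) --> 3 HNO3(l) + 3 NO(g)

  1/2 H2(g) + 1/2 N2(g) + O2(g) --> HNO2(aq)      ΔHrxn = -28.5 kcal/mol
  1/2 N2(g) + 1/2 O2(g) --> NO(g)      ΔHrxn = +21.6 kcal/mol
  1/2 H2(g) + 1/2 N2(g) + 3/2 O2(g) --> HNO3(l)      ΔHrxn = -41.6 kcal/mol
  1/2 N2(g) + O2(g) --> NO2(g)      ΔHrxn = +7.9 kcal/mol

ΔHrxn = 9.7 kcal/mol

equation 1 reversed and × 3: (-3)·(-28.5) = +85.5 kcal/mol
equation 2 × 3: (3)·(+21.6) = +64.8 kcal/mol
equation 3 × 3: (3)·(-41.6) = -124.8 kcal/mol
equation 4 reversed and × 2: (-2)·(+7.9) = -15.8 kcal/mol
By Hess's law, ΔHrxn = (-3)·(-28.5) + (3)·(+21.6) + (3)·(-41.6) + (-2)·(+7.9) = 9.7 kcal/mol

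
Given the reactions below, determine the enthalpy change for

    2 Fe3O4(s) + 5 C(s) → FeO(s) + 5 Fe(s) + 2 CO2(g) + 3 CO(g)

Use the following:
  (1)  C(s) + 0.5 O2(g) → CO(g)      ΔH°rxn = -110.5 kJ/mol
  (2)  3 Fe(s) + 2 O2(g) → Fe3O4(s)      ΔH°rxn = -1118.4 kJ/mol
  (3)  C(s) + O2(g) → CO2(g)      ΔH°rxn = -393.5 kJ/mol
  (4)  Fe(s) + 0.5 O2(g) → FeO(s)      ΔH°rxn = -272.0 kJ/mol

(1) × 3 (scale by 3 for the 3 CO(g)): (3)·(-110.5) = -331.5 kJ/mol
(2) reversed and × 2 (reverse to put Fe3O4(s) on the reactant side; ×2 to match 2 Fe3O4(s) in the target): (-2)·(-1118.4) = +2236.8 kJ/mol
(3) × 2 (scale by 2 for the 2 CO2(g)): (2)·(-393.5) = -787.0 kJ/mol
(4) as written (FeO(s) already on the product side): -272.0 kJ/mol
ΔH°rxn = (-331.5) + (+2236.8) + (-787.0) + (-272.0) = 846.3 kJ/mol

ΔH°rxn = 846.3 kJ/mol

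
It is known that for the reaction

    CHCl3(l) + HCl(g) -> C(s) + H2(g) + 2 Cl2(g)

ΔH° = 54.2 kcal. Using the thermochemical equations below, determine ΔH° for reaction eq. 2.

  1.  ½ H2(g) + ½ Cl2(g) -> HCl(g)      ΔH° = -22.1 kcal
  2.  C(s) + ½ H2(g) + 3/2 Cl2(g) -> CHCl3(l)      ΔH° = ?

eq. 1 reversed (HCl(g) must end up as a reactant): +22.1 kcal
eq. 2 reversed (reverse to put CHCl3(l) on the reactant side): contributes −x
+54.2 = (+22.1) − x
x = (+54.2 − (+22.1)) / (-1) = -32.1 kcal

ΔH° = -32.1 kcal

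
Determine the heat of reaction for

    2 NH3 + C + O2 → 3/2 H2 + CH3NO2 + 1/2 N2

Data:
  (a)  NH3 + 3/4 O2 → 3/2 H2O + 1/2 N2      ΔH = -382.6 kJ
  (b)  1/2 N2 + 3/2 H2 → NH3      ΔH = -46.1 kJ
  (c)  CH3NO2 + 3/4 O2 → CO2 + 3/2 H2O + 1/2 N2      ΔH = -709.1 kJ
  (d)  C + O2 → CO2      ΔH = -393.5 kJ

ΔH = -20.9 kJ

(a) as written: -382.6 kJ
(b) reversed: +46.1 kJ
(c) reversed: +709.1 kJ
(d) as written: -393.5 kJ
Summing the manipulated equations, ΔH = (1)·(-382.6) + (-1)·(-46.1) + (-1)·(-709.1) + (1)·(-393.5) = -20.9 kJ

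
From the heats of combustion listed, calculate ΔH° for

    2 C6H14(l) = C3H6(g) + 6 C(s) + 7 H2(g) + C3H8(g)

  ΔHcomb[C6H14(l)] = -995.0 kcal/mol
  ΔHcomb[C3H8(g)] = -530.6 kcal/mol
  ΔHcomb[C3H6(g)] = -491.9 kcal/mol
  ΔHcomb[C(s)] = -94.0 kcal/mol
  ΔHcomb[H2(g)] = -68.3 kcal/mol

With combustion enthalpies, reactants minus products:
= [2·(-995.0)] − [1·(-491.9) + 6·(-94.0) + 7·(-68.3) + 1·(-530.6)]
= 74.6 kcal/mol

ΔH° = 74.6 kcal/mol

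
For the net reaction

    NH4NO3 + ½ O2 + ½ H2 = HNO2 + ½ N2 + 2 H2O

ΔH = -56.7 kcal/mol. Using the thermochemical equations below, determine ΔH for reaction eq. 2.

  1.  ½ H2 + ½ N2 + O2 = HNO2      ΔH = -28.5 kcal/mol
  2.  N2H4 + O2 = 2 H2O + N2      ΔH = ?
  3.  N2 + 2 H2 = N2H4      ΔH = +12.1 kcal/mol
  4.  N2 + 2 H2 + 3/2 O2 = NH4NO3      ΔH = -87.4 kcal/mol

ΔH = -127.7 kcal/mol

eq. 1 as written (HNO2 already on the product side): -28.5 kcal/mol
eq. 2 as written (H2O already on the product side): contributes x
eq. 3 as written: +12.1 kcal/mol
eq. 4 reversed (NH4NO3 must end up as a reactant): +87.4 kcal/mol
-56.7 = (-28.5) + (+12.1) + (+87.4) + x
x = (-56.7 − (+71.0)) / (1) = -127.7 kcal/mol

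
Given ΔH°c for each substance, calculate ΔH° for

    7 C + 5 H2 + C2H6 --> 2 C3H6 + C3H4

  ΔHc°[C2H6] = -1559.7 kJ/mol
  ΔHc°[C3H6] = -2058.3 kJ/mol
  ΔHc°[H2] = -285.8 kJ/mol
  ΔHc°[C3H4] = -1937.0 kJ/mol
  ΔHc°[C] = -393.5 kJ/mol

ΔH° = 310.4 kJ/mol

Using ΔH = Σ nΔHc°(reactants) − Σ nΔHc°(products):
= [7·(-393.5) + 5·(-285.8) + 1·(-1559.7)] − [2·(-2058.3) + 1·(-1937.0)]
= 310.4 kJ/mol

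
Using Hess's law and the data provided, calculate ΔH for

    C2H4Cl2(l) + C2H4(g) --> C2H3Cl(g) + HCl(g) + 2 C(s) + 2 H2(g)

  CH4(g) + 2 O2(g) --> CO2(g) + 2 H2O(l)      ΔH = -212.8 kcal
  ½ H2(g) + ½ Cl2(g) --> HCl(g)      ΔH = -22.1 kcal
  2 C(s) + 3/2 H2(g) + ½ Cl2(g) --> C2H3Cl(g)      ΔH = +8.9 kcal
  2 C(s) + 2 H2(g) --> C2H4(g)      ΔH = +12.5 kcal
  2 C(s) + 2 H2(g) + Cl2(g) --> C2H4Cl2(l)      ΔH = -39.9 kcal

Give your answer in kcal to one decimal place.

equation 1: not needed.
equation 2 as written: -22.1 kcal
equation 3 as written: +8.9 kcal
equation 4 reversed: -12.5 kcal
equation 5 reversed: +39.9 kcal
ΔH = (-22.1) + (+8.9) + (-12.5) + (+39.9) = 14.2 kcal

ΔH = 14.2 kcal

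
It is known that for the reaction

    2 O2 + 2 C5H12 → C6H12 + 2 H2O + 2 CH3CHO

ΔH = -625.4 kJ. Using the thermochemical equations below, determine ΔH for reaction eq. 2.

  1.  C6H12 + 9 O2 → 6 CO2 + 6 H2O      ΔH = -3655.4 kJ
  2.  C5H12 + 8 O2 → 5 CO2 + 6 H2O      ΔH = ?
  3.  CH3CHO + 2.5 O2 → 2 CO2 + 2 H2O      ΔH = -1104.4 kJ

ΔH = -3244.8 kJ

eq. 1 reversed (C6H12 must end up as a product): +3655.4 kJ
eq. 2 × 2 (×2 to match 2 C5H12 in the target): contributes 2·x
eq. 3 reversed and × 2 (reverse to put CH3CHO on the product side; scale by 2 for the 2 CH3CHO): (-2)·(-1104.4) = +2208.8 kJ
-625.4 = (+3655.4) + (+2208.8) + 2·x
x = (-625.4 − (+5864.2)) / (2) = -3244.8 kJ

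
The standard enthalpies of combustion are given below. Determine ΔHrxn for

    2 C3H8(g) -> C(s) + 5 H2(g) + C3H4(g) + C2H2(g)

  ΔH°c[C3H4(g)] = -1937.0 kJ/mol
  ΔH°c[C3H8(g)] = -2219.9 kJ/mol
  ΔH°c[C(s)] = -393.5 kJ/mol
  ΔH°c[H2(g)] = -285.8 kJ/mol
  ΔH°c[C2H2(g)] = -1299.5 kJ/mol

ΔHrxn = 619.2 kJ/mol

Using ΔH = Σ nΔHc°(reactants) − Σ nΔHc°(products):
= [2·(-2219.9)] − [1·(-393.5) + 5·(-285.8) + 1·(-1937.0) + 1·(-1299.5)]
= 619.2 kJ/mol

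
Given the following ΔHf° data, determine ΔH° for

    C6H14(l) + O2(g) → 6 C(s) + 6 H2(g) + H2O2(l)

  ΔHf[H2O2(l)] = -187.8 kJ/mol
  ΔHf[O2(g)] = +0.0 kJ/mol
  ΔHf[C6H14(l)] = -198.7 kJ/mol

Products: 6·(+0.0) + 6·(+0.0) + 1·(-187.8) = -187.8
Reactants: 1·(-198.7) + 1·(+0.0) = -198.7
ΔH° = (-187.8) − (-198.7) = 10.9 kJ/mol

ΔH° = 10.9 kJ/mol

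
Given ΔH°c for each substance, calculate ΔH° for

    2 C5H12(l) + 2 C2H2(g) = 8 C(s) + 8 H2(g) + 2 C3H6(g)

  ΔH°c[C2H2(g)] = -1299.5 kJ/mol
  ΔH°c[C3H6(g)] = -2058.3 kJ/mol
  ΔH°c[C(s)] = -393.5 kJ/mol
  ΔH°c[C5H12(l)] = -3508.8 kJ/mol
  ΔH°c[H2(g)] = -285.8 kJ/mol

ΔH° = -65.6 kJ/mol

With combustion enthalpies, reactants minus products:
= [2·(-3508.8) + 2·(-1299.5)] − [8·(-393.5) + 8·(-285.8) + 2·(-2058.3)]
= -65.6 kJ/mol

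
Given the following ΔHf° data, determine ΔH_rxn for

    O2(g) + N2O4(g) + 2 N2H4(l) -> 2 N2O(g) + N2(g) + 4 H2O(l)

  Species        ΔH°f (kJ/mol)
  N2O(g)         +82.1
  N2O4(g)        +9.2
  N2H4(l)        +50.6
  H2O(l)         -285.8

ΔH_rxn = -1089.4 kJ/mol

Products: 2·(+82.1) + 1·(+0.0) + 4·(-285.8) = -979.0
Reactants: 1·(+0.0) + 1·(+9.2) + 2·(+50.6) = +110.4
ΔH_rxn = (-979.0) − (+110.4) = -1089.4 kJ/mol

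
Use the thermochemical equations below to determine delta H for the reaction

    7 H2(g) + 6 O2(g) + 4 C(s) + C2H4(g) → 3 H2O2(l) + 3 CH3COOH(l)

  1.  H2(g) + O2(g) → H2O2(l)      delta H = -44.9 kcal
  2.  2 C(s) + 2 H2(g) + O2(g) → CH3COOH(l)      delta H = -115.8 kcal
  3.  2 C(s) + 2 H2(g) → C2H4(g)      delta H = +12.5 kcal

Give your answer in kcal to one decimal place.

delta H = -494.6 kcal

eq. 1 × 3: (3)·(-44.9) = -134.7 kcal
eq. 2 × 3: (3)·(-115.8) = -347.4 kcal
eq. 3 reversed: -12.5 kcal
delta H = (3)·(-44.9) + (3)·(-115.8) + (-1)·(+12.5) = -494.6 kcal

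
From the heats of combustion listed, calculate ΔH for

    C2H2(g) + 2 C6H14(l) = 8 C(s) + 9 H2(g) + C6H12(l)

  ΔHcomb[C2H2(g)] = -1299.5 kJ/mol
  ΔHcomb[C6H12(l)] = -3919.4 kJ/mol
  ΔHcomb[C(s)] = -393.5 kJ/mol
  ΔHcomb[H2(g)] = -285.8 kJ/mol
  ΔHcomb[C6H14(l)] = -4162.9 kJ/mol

ΔH = 14.3 kJ/mol

Using ΔH = Σ nΔHc°(reactants) − Σ nΔHc°(products):
= [1·(-1299.5) + 2·(-4162.9)] − [8·(-393.5) + 9·(-285.8) + 1·(-3919.4)]
= 14.3 kJ/mol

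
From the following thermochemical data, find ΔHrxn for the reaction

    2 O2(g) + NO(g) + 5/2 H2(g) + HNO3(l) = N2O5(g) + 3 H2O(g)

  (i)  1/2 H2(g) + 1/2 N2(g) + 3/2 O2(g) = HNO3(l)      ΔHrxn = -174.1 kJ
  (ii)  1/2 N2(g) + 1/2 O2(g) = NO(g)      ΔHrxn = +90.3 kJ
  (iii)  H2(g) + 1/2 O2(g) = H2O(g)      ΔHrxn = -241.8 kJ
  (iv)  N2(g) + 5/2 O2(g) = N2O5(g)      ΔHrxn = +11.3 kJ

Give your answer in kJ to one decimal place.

ΔHrxn = -630.3 kJ

(i) reversed (HNO3(l) must end up as a reactant): +174.1 kJ
(ii) reversed (NO(g) must end up as a reactant): -90.3 kJ
(iii) × 3 (×3 to match 3 H2O(g) in the target): (3)·(-241.8) = -725.4 kJ
(iv) as written (N2O5(g) already on the product side): +11.3 kJ
Summing the manipulated equations, ΔHrxn = (+174.1) + (-90.3) + (-725.4) + (+11.3) = -630.3 kJ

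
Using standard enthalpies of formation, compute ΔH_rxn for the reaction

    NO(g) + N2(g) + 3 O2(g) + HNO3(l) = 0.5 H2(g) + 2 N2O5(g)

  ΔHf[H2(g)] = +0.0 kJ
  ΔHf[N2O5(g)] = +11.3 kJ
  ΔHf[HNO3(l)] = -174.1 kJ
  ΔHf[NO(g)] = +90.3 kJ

Products: 1/2·(+0.0) + 2·(+11.3) = +22.6
Reactants: 1·(+90.3) + 1·(+0.0) + 3·(+0.0) + 1·(-174.1) = -83.8
ΔH_rxn = (+22.6) − (-83.8) = 106.4 kJ

ΔH_rxn = 106.4 kJ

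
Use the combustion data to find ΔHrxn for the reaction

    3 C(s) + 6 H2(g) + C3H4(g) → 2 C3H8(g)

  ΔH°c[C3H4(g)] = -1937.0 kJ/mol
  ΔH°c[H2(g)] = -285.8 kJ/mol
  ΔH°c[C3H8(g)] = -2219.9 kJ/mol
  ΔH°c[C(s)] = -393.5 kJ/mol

With combustion enthalpies, reactants minus products:
= [3·(-393.5) + 6·(-285.8) + 1·(-1937.0)] − [2·(-2219.9)]
= -392.5 kJ/mol

ΔHrxn = -392.5 kJ/mol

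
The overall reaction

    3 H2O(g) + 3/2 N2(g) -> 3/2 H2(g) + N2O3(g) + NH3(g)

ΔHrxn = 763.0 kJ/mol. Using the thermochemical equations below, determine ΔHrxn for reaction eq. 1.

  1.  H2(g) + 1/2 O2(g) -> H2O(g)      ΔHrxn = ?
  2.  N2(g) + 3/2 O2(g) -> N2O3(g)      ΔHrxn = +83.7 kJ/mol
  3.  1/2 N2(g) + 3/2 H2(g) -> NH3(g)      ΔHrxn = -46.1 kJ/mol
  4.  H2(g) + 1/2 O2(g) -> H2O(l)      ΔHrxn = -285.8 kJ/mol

ΔHrxn = -241.8 kJ/mol

eq. 1 reversed and × 3: contributes −3·x
eq. 2 as written: +83.7 kJ/mol
eq. 3 as written: -46.1 kJ/mol
eq. 4: not needed.
+763.0 = (+83.7) + (-46.1) − 3·x
x = (+763.0 − (+37.6)) / (-3) = -241.8 kJ/mol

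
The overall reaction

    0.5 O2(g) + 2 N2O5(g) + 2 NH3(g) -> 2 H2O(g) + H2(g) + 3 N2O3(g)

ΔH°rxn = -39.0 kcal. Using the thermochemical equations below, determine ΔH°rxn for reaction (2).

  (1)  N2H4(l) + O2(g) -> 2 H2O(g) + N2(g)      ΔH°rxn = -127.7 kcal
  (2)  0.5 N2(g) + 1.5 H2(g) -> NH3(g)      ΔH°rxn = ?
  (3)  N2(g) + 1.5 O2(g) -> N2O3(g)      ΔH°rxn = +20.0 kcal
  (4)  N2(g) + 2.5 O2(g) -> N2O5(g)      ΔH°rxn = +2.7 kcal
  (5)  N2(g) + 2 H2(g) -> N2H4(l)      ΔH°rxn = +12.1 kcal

(1) as written: -127.7 kcal
(2) reversed and × 2: contributes −2·x
(3) × 3: (3)·(+20.0) = +60.0 kcal
(4) reversed and × 2: (-2)·(+2.7) = -5.4 kcal
(5) as written: +12.1 kcal
-39.0 = (-127.7) + (+60.0) + (-5.4) + (+12.1) − 2·x
x = (-39.0 − (-61.0)) / (-2) = -11.0 kcal

ΔH°rxn = -11.0 kcal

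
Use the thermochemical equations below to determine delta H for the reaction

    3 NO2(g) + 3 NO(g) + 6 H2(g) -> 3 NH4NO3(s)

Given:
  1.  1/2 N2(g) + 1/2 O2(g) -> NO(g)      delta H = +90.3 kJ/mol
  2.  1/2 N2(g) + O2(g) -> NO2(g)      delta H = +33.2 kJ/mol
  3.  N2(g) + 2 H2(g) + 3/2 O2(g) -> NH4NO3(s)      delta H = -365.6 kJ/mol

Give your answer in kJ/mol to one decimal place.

delta H = -1467.3 kJ/mol

eq. 1 reversed and × 3 (reverse to put NO(g) on the reactant side; ×3 to match 3 NO(g) in the target): (-3)·(+90.3) = -270.9 kJ/mol
eq. 2 reversed and × 3 (NO2(g) must end up as a reactant; scale by 3 for the 3 NO2(g)): (-3)·(+33.2) = -99.6 kJ/mol
eq. 3 × 3 (scale by 3 for the 3 NH4NO3(s)): (3)·(-365.6) = -1096.8 kJ/mol
Summing the manipulated equations, delta H = (-270.9) + (-99.6) + (-1096.8) = -1467.3 kJ/mol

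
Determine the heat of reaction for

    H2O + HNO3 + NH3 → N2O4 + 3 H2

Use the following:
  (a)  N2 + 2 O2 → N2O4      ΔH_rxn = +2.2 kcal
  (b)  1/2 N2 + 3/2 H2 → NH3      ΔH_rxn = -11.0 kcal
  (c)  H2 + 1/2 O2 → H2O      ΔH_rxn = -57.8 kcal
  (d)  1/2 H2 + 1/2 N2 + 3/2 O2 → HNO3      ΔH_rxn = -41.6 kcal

ΔH_rxn = 112.6 kcal

(a) as written (N2O4 already on the product side): +2.2 kcal
(b) reversed (reverse to put NH3 on the reactant side): +11.0 kcal
(c) reversed (H2O must end up as a reactant): +57.8 kcal
(d) reversed (reverse to put HNO3 on the reactant side): +41.6 kcal
Since enthalpy is a state function, ΔH_rxn = (1)·(+2.2) + (-1)·(-11.0) + (-1)·(-57.8) + (-1)·(-41.6) = 112.6 kcal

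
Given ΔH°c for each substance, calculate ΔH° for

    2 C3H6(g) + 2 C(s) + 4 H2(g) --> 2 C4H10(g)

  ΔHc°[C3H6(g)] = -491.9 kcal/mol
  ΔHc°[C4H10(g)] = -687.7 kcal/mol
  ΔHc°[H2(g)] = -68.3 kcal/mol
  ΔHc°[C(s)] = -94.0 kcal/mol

ΔH° = -69.6 kcal/mol

Using ΔH = Σ nΔHc°(reactants) − Σ nΔHc°(products):
= [2·(-491.9) + 2·(-94.0) + 4·(-68.3)] − [2·(-687.7)]
= -69.6 kcal/mol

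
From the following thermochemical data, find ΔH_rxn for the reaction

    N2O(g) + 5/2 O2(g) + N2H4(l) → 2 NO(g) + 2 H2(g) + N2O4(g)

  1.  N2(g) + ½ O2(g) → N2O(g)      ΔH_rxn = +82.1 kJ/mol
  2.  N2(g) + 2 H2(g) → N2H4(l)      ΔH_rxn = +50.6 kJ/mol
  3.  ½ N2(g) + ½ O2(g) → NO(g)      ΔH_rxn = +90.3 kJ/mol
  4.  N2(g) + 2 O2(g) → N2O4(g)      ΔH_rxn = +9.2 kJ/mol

eq. 1 reversed: -82.1 kJ/mol
eq. 2 reversed: -50.6 kJ/mol
eq. 3 × 2: (2)·(+90.3) = +180.6 kJ/mol
eq. 4 as written: +9.2 kJ/mol
Summing the manipulated equations, ΔH_rxn = (-1)·(+82.1) + (-1)·(+50.6) + (2)·(+90.3) + (1)·(+9.2) = 57.1 kJ/mol

ΔH_rxn = 57.1 kJ/mol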